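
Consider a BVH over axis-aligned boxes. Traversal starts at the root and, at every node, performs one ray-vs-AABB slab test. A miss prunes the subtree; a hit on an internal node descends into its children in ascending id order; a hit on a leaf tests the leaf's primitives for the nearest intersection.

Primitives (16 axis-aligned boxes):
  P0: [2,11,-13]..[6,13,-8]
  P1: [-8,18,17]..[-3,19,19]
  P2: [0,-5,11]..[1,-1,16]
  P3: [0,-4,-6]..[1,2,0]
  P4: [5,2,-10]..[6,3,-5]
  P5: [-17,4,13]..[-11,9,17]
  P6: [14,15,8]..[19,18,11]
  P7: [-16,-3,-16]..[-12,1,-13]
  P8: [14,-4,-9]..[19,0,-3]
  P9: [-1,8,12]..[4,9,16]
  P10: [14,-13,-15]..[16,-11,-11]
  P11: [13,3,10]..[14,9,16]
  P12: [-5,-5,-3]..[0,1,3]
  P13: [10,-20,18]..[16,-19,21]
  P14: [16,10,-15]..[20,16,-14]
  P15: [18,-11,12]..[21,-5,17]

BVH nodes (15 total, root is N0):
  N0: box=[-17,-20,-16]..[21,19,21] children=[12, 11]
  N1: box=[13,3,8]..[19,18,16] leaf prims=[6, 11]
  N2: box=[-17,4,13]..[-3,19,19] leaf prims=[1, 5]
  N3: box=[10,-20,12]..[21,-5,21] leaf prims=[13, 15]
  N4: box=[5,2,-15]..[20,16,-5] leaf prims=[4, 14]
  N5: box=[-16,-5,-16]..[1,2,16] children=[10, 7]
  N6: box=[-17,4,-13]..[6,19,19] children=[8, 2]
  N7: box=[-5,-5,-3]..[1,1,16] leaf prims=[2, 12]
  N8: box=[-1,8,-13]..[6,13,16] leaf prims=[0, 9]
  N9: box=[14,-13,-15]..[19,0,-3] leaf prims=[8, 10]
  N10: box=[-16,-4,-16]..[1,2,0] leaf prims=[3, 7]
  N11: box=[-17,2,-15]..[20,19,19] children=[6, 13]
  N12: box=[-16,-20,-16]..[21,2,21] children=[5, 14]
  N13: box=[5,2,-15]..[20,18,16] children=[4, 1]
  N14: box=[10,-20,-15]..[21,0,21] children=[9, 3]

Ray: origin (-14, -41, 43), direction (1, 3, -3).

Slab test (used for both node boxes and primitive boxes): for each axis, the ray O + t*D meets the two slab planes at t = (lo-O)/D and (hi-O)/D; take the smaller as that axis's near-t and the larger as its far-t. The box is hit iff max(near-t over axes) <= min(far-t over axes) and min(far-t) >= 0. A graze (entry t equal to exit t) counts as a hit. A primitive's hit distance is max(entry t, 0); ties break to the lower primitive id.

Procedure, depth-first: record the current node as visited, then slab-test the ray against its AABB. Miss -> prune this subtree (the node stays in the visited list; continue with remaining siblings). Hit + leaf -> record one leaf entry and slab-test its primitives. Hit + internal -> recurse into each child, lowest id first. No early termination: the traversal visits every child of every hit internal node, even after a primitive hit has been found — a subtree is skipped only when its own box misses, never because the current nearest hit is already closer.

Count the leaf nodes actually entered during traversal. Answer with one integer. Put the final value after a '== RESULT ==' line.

Traverse from the root:
N0 x:[-3,35] y:[7,20] z:[22/3,59/3] -> hit [22/3,59/3], descend [11, 12]
  N11 x:[-3,34] y:[43/3,20] z:[8,58/3] -> hit [43/3,58/3], descend [6, 13]
    N6 x:[-3,20] y:[15,20] z:[8,56/3] -> hit [15,56/3], descend [2, 8]
      N2 x:[-3,11] y:[15,20] z:[8,10] -> miss, prune
      N8 x:[13,20] y:[49/3,18] z:[9,56/3] -> hit [49/3,18] leaf, test {P0@t=52/3, P9(miss)}
    N13 x:[19,34] y:[43/3,59/3] z:[9,58/3] -> hit [19,58/3], descend [1, 4]
      N1 x:[27,33] y:[44/3,59/3] z:[9,35/3] -> miss, prune
      N4 x:[19,34] y:[43/3,19] z:[16,58/3] -> hit [19,19] leaf, test {P4(miss), P14(miss)}
  N12 x:[-2,35] y:[7,43/3] z:[22/3,59/3] -> hit [22/3,43/3], descend [5, 14]
    N5 x:[-2,15] y:[12,43/3] z:[9,59/3] -> hit [12,43/3], descend [7, 10]
      N7 x:[9,15] y:[12,14] z:[9,46/3] -> hit [12,14] leaf, test {P2(miss), P12@t=40/3}
      N10 x:[-2,15] y:[37/3,43/3] z:[43/3,59/3] -> hit [43/3,43/3] leaf, test {P3@t=43/3, P7(miss)}
    N14 x:[24,35] y:[7,41/3] z:[22/3,58/3] -> miss, prune

Visited [0, 11, 6, 2, 8, 13, 1, 4, 12, 5, 7, 10, 14]. Tests: 13 box, 4 leaf. Nearest: P12.

== RESULT ==
4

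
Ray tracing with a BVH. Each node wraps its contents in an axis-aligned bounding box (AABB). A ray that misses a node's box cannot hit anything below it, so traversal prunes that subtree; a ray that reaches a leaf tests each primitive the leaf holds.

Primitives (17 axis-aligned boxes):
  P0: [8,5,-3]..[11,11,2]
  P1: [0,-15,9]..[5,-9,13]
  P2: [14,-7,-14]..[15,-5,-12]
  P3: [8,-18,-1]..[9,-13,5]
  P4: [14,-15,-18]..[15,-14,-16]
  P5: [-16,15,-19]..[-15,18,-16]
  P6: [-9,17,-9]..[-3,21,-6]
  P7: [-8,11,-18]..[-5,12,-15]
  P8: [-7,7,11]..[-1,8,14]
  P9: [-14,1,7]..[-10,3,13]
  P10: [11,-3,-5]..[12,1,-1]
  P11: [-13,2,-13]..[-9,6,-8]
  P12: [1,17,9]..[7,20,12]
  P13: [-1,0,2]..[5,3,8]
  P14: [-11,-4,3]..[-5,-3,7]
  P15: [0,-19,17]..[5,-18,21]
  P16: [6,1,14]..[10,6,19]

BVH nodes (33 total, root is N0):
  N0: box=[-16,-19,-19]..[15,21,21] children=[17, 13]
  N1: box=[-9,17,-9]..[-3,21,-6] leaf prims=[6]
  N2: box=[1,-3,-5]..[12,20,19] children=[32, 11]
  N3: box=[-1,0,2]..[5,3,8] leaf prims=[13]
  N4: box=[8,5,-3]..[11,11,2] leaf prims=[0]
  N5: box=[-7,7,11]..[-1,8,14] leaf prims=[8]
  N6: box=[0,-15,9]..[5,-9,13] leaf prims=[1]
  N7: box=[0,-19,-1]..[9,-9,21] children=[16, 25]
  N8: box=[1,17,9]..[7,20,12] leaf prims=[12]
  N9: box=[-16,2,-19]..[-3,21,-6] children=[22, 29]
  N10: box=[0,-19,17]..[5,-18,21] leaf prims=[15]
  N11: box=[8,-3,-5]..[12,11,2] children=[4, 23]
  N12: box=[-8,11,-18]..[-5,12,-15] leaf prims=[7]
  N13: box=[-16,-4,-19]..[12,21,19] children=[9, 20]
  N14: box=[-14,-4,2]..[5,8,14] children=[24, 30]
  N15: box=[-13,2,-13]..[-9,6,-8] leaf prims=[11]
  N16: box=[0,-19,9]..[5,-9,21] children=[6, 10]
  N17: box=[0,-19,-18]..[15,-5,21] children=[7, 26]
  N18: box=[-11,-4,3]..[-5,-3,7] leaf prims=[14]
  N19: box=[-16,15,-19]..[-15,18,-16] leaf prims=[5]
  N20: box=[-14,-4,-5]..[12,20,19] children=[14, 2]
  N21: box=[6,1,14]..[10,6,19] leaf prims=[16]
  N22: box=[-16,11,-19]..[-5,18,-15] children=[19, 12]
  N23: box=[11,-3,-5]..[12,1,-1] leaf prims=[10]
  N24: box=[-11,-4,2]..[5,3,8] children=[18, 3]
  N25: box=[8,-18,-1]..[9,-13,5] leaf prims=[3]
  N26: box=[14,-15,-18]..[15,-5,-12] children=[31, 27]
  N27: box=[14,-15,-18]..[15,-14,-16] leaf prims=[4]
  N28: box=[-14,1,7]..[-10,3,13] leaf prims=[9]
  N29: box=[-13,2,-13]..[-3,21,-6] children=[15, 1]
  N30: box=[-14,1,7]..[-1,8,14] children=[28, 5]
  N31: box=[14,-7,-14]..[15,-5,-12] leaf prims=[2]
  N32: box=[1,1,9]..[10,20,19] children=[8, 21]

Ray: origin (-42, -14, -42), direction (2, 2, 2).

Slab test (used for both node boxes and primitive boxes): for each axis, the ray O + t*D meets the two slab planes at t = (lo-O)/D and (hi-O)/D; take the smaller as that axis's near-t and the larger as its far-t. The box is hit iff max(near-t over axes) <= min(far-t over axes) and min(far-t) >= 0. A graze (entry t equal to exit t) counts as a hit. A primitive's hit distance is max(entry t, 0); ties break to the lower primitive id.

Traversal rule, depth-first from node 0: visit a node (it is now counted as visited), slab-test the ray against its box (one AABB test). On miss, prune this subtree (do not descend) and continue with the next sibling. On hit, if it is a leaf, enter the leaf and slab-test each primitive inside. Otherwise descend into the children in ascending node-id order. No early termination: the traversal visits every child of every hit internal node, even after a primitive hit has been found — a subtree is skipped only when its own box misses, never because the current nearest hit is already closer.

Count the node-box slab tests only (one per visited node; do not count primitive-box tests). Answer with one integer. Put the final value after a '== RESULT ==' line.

Trace the traversal:
N0 x:[13,57/2] y:[-5/2,35/2] z:[23/2,63/2] -> hit [13,35/2], descend [13, 17]
  N13 x:[13,27] y:[5,35/2] z:[23/2,61/2] -> hit [13,35/2], descend [9, 20]
    N9 x:[13,39/2] y:[8,35/2] z:[23/2,18] -> hit [13,35/2], descend [22, 29]
      N22 x:[13,37/2] y:[25/2,16] z:[23/2,27/2] -> hit [13,27/2], descend [12, 19]
        N12 x:[17,37/2] y:[25/2,13] z:[12,27/2] -> miss, prune
        N19 x:[13,27/2] y:[29/2,16] z:[23/2,13] -> miss, prune
      N29 x:[29/2,39/2] y:[8,35/2] z:[29/2,18] -> hit [29/2,35/2], descend [1, 15]
        N1 x:[33/2,39/2] y:[31/2,35/2] z:[33/2,18] -> hit [33/2,35/2] leaf, test {P6@t=33/2}
        N15 x:[29/2,33/2] y:[8,10] z:[29/2,17] -> miss, prune
    N20 x:[14,27] y:[5,17] z:[37/2,61/2] -> miss, prune
  N17 x:[21,57/2] y:[-5/2,9/2] z:[12,63/2] -> miss, prune

Visited [0, 13, 9, 22, 12, 19, 29, 1, 15, 20, 17]. Tests: 11 box, 1 leaf. Nearest: P6.

== RESULT ==
11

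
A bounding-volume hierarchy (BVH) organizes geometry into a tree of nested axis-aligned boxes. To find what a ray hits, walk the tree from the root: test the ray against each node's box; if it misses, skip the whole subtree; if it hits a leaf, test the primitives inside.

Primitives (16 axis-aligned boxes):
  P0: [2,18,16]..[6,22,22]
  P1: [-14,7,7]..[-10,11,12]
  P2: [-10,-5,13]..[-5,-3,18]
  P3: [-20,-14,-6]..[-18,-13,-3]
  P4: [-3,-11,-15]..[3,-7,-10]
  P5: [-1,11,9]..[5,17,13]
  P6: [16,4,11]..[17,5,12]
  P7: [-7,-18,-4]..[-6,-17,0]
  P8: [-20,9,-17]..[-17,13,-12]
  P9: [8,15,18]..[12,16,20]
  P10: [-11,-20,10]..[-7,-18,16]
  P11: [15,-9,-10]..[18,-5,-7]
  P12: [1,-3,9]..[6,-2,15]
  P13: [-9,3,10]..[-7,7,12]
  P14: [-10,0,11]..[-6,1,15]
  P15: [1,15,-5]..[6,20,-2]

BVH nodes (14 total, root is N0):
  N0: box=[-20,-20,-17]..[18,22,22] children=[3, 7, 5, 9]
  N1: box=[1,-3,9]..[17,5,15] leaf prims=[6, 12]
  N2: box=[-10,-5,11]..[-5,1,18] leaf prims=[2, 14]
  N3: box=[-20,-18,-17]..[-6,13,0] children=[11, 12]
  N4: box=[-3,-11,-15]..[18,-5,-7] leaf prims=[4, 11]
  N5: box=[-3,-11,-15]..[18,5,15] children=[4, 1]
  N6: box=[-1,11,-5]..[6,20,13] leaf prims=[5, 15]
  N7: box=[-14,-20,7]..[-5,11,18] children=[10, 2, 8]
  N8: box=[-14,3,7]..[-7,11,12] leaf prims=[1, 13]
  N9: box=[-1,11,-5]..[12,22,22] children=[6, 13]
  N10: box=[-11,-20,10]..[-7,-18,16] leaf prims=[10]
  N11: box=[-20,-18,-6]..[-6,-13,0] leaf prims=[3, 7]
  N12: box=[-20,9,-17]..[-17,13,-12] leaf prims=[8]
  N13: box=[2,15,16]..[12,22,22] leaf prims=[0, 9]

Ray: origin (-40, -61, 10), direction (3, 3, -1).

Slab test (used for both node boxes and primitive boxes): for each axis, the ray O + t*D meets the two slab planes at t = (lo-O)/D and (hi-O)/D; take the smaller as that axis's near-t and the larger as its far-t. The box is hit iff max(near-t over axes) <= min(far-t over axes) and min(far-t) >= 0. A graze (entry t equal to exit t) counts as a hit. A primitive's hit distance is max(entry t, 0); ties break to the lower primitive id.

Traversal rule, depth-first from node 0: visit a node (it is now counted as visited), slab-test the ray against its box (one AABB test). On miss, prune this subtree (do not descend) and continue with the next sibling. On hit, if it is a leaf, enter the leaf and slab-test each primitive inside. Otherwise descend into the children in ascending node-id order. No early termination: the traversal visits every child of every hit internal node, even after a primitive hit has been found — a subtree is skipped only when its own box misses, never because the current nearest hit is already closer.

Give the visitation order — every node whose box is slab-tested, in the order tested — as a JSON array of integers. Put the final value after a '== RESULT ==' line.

Trace the traversal:
N0 x:[20/3,58/3] y:[41/3,83/3] z:[-12,27] -> hit [41/3,58/3], descend [3, 5, 7, 9]
  N3 x:[20/3,34/3] y:[43/3,74/3] z:[10,27] -> miss, prune
  N5 x:[37/3,58/3] y:[50/3,22] z:[-5,25] -> hit [50/3,58/3], descend [1, 4]
    N1 x:[41/3,19] y:[58/3,22] z:[-5,1] -> miss, prune
    N4 x:[37/3,58/3] y:[50/3,56/3] z:[17,25] -> hit [17,56/3] leaf, test {P4(miss), P11@t=55/3}
  N7 x:[26/3,35/3] y:[41/3,24] z:[-8,3] -> miss, prune
  N9 x:[13,52/3] y:[24,83/3] z:[-12,15] -> miss, prune

Visited [0, 3, 5, 1, 4, 7, 9]. Tests: 7 box, 1 leaf. Nearest: P11.

== RESULT ==
[0, 3, 5, 1, 4, 7, 9]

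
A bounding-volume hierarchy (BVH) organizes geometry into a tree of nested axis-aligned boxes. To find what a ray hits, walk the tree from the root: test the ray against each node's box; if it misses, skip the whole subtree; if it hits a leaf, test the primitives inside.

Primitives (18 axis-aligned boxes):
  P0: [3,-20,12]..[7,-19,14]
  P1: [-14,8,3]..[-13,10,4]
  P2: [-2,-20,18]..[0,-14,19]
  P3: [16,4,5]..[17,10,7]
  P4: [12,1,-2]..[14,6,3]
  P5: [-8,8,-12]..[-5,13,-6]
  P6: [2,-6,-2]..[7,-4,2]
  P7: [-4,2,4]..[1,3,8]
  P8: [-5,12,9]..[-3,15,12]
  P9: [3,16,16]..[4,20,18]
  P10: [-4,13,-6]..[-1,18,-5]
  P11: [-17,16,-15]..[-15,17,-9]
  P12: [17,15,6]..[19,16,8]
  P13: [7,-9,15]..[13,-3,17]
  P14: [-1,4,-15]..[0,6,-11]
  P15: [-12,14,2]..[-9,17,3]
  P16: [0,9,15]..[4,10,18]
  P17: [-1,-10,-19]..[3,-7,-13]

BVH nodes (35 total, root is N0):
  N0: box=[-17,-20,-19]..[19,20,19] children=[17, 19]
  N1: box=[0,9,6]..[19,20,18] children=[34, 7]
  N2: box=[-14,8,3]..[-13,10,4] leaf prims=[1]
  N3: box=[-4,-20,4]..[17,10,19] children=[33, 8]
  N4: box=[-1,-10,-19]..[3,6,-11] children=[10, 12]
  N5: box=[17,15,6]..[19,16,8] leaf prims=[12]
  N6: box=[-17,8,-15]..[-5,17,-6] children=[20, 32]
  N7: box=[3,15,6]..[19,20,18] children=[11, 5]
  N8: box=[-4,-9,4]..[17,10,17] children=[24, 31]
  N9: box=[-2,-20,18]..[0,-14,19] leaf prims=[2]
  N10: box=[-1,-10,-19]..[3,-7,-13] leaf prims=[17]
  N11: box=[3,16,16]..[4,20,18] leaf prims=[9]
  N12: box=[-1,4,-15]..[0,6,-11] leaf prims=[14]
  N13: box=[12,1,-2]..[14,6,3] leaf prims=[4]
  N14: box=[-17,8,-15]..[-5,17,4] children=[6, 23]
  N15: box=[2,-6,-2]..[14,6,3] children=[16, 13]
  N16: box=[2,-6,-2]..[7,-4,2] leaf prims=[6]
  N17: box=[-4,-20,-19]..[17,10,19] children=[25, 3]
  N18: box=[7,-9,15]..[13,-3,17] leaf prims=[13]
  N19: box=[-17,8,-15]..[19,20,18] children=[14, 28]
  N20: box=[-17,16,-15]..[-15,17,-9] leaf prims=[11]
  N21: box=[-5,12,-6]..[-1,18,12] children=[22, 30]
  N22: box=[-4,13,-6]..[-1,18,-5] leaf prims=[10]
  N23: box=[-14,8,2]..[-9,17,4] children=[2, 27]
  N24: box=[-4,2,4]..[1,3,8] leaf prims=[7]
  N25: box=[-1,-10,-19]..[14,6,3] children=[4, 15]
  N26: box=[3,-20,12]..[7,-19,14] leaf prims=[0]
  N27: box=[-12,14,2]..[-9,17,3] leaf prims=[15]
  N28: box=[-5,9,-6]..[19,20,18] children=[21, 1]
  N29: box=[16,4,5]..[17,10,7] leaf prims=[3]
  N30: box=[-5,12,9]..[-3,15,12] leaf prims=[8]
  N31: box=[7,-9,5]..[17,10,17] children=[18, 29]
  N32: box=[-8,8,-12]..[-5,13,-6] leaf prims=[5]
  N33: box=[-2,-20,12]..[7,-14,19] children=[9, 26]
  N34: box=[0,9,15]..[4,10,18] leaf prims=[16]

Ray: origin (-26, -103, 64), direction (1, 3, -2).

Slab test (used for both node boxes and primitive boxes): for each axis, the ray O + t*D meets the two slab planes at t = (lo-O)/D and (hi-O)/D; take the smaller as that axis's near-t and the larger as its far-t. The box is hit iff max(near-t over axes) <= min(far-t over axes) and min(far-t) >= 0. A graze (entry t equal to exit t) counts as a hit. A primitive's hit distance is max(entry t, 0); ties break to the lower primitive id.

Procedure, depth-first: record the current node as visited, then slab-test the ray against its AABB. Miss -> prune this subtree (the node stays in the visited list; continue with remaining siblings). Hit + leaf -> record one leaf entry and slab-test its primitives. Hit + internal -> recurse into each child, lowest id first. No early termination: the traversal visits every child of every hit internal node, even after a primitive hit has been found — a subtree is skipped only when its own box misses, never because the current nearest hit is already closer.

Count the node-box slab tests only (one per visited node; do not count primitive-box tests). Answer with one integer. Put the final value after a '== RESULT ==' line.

Trace the traversal:
N0 x:[9,45] y:[83/3,41] z:[45/2,83/2] -> hit [83/3,41], descend [17, 19]
  N17 x:[22,43] y:[83/3,113/3] z:[45/2,83/2] -> hit [83/3,113/3], descend [3, 25]
    N3 x:[22,43] y:[83/3,113/3] z:[45/2,30] -> hit [83/3,30], descend [8, 33]
      N8 x:[22,43] y:[94/3,113/3] z:[47/2,30] -> miss, prune
      N33 x:[24,33] y:[83/3,89/3] z:[45/2,26] -> miss, prune
    N25 x:[25,40] y:[31,109/3] z:[61/2,83/2] -> hit [31,109/3], descend [4, 15]
      N4 x:[25,29] y:[31,109/3] z:[75/2,83/2] -> miss, prune
      N15 x:[28,40] y:[97/3,109/3] z:[61/2,33] -> hit [97/3,33], descend [13, 16]
        N13 x:[38,40] y:[104/3,109/3] z:[61/2,33] -> miss, prune
        N16 x:[28,33] y:[97/3,33] z:[31,33] -> hit [97/3,33] leaf, test {P6@t=97/3}
  N19 x:[9,45] y:[37,41] z:[23,79/2] -> hit [37,79/2], descend [14, 28]
    N14 x:[9,21] y:[37,40] z:[30,79/2] -> miss, prune
    N28 x:[21,45] y:[112/3,41] z:[23,35] -> miss, prune

Summary -> nodes [0, 17, 3, 8, 33, 25, 4, 15, 13, 16, 19, 14, 28]; box-tests=13; leaf-entries=1; first=P6

== RESULT ==
13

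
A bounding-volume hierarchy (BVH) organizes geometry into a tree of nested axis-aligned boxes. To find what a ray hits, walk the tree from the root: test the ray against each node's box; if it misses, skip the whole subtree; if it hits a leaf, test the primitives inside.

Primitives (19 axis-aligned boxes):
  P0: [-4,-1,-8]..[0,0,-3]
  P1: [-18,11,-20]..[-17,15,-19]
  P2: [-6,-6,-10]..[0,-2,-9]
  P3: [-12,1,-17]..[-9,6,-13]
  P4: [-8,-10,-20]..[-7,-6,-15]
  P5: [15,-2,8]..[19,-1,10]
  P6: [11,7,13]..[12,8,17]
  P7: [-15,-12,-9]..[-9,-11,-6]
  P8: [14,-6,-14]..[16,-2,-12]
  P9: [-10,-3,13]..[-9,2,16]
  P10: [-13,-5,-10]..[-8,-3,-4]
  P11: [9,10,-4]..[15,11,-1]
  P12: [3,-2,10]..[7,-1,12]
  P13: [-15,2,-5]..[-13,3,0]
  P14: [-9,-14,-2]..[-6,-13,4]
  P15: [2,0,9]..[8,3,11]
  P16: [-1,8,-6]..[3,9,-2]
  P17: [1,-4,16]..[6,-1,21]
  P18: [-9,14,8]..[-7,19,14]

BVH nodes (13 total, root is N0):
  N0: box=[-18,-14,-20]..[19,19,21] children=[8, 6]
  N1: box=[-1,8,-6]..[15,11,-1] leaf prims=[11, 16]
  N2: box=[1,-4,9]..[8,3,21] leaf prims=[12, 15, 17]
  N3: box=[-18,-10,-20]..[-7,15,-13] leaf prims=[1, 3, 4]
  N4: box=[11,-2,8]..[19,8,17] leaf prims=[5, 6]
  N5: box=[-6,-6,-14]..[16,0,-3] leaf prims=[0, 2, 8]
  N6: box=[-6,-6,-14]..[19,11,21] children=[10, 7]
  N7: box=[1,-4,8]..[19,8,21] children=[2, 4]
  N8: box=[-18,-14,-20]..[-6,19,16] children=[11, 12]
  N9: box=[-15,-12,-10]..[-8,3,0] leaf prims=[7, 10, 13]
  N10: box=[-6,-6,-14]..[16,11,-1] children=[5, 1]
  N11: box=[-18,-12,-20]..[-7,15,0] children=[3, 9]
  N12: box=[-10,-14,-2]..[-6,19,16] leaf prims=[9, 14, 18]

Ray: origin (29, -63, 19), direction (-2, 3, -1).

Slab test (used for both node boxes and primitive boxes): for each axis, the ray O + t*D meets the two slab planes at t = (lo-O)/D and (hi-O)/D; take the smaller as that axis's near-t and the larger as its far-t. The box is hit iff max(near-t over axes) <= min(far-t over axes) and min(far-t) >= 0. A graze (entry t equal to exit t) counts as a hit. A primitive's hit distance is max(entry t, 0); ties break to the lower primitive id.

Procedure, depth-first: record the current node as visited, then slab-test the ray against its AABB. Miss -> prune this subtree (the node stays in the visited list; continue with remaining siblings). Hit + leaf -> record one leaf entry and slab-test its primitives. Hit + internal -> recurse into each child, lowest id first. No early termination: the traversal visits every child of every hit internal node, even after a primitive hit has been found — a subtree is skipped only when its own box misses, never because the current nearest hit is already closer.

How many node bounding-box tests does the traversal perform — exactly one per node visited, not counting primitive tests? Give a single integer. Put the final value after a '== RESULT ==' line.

Trace the traversal:
N0 x:[5,47/2] y:[49/3,82/3] z:[-2,39] -> hit [49/3,47/2], descend [6, 8]
  N6 x:[5,35/2] y:[19,74/3] z:[-2,33] -> miss, prune
  N8 x:[35/2,47/2] y:[49/3,82/3] z:[3,39] -> hit [35/2,47/2], descend [11, 12]
    N11 x:[18,47/2] y:[17,26] z:[19,39] -> hit [19,47/2], descend [3, 9]
      N3 x:[18,47/2] y:[53/3,26] z:[32,39] -> miss, prune
      N9 x:[37/2,22] y:[17,22] z:[19,29] -> hit [19,22] leaf, test {P7(miss), P10(miss), P13@t=65/3}
    N12 x:[35/2,39/2] y:[49/3,82/3] z:[3,21] -> hit [35/2,39/2] leaf, test {P9(miss), P14(miss), P18(miss)}

Summary -> nodes [0, 6, 8, 11, 3, 9, 12]; box-tests=7; leaf-entries=2; first=P13

== RESULT ==
7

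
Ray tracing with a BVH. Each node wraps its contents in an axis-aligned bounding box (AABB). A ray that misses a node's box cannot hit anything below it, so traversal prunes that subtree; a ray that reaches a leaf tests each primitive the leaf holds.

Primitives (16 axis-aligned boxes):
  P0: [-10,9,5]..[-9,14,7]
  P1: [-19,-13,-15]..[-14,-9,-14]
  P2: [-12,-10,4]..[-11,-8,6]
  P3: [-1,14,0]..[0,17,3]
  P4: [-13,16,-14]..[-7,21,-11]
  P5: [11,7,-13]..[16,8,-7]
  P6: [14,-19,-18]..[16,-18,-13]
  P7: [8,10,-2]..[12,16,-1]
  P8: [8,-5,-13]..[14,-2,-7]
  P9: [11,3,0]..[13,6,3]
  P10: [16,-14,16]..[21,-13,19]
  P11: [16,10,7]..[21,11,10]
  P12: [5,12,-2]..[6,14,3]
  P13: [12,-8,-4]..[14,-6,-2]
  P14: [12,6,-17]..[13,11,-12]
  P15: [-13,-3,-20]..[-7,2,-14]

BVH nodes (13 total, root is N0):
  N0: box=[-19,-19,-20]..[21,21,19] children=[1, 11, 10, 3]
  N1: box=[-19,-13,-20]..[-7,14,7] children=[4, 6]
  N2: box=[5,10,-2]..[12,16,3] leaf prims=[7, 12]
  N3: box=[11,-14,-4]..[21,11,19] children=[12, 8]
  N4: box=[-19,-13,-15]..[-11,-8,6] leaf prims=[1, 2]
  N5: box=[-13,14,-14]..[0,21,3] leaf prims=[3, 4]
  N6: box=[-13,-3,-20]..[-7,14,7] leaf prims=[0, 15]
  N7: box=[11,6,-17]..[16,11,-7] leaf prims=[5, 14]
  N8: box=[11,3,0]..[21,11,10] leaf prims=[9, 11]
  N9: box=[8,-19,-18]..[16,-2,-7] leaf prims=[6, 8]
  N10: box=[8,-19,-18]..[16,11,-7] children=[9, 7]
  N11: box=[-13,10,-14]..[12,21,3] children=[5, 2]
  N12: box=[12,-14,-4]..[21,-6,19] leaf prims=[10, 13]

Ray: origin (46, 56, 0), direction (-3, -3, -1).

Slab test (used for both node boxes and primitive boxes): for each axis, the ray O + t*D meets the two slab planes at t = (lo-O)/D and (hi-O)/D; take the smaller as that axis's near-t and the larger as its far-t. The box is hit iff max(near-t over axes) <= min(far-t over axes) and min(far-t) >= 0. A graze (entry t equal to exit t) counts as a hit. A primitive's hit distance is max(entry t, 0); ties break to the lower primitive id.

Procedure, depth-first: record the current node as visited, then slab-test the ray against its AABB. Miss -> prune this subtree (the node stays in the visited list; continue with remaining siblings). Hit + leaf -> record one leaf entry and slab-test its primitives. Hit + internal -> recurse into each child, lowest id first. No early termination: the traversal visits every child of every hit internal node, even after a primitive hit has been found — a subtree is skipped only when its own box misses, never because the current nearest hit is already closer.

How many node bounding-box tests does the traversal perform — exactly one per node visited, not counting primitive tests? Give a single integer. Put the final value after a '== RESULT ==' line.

Trace the traversal:
N0 x:[25/3,65/3] y:[35/3,25] z:[-19,20] -> hit [35/3,20], descend [1, 3, 10, 11]
  N1 x:[53/3,65/3] y:[14,23] z:[-7,20] -> hit [53/3,20], descend [4, 6]
    N4 x:[19,65/3] y:[64/3,23] z:[-6,15] -> miss, prune
    N6 x:[53/3,59/3] y:[14,59/3] z:[-7,20] -> hit [53/3,59/3] leaf, test {P0(miss), P15@t=18}
  N3 x:[25/3,35/3] y:[15,70/3] z:[-19,4] -> miss, prune
  N10 x:[10,38/3] y:[15,25] z:[7,18] -> miss, prune
  N11 x:[34/3,59/3] y:[35/3,46/3] z:[-3,14] -> hit [35/3,14], descend [2, 5]
    N2 x:[34/3,41/3] y:[40/3,46/3] z:[-3,2] -> miss, prune
    N5 x:[46/3,59/3] y:[35/3,14] z:[-3,14] -> miss, prune

Visited [0, 1, 4, 6, 3, 10, 11, 2, 5]. Tests: 9 box, 1 leaf. Nearest: P15.

== RESULT ==
9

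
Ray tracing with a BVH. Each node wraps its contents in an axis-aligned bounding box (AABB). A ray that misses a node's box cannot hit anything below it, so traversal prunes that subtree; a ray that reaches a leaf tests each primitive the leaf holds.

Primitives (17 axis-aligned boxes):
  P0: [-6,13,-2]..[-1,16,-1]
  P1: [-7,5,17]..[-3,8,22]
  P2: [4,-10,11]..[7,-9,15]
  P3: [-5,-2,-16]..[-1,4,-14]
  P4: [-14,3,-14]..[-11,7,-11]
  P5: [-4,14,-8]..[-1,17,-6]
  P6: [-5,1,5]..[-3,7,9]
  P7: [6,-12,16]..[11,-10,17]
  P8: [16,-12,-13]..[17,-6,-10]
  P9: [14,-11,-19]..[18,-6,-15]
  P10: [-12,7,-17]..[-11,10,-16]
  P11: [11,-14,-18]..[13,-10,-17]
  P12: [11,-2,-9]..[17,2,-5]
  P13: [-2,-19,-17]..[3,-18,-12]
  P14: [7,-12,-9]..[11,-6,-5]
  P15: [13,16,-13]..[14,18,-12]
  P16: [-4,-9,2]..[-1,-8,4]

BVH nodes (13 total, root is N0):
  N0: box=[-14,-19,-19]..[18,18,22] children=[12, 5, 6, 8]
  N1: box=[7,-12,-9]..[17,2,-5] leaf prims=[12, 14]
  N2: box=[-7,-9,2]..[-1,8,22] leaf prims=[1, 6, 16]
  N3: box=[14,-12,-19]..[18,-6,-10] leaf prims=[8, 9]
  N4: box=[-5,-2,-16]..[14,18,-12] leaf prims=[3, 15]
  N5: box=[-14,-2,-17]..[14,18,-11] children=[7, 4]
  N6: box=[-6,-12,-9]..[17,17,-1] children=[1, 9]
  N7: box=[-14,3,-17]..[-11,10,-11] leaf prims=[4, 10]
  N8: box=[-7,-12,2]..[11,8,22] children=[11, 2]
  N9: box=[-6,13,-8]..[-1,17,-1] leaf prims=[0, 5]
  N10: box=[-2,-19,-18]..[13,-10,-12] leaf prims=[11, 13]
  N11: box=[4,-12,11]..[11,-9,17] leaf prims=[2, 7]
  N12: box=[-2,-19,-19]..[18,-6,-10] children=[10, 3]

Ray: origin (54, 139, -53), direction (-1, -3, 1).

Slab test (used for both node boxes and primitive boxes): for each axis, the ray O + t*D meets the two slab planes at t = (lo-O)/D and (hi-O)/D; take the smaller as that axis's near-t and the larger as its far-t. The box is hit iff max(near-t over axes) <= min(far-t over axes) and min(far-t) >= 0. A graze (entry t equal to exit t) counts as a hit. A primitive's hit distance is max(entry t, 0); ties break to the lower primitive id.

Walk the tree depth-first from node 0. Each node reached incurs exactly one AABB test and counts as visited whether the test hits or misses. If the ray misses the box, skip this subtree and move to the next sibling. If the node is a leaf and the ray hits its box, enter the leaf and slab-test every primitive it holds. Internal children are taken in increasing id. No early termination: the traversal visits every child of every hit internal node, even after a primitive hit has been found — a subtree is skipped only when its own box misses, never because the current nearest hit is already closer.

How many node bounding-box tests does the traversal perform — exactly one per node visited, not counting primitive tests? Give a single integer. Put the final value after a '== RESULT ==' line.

Traverse from the root:
N0 x:[36,68] y:[121/3,158/3] z:[34,75] -> hit [121/3,158/3], descend [5, 6, 8, 12]
  N5 x:[40,68] y:[121/3,47] z:[36,42] -> hit [121/3,42], descend [4, 7]
    N4 x:[40,59] y:[121/3,47] z:[37,41] -> hit [121/3,41] leaf, test {P3(miss), P15@t=121/3}
    N7 x:[65,68] y:[43,136/3] z:[36,42] -> miss, prune
  N6 x:[37,60] y:[122/3,151/3] z:[44,52] -> hit [44,151/3], descend [1, 9]
    N1 x:[37,47] y:[137/3,151/3] z:[44,48] -> hit [137/3,47] leaf, test {P12(miss), P14(miss)}
    N9 x:[55,60] y:[122/3,42] z:[45,52] -> miss, prune
  N8 x:[43,61] y:[131/3,151/3] z:[55,75] -> miss, prune
  N12 x:[36,56] y:[145/3,158/3] z:[34,43] -> miss, prune

Visited [0, 5, 4, 7, 6, 1, 9, 8, 12]. Tests: 9 box, 2 leaf. Nearest: P15.

== RESULT ==
9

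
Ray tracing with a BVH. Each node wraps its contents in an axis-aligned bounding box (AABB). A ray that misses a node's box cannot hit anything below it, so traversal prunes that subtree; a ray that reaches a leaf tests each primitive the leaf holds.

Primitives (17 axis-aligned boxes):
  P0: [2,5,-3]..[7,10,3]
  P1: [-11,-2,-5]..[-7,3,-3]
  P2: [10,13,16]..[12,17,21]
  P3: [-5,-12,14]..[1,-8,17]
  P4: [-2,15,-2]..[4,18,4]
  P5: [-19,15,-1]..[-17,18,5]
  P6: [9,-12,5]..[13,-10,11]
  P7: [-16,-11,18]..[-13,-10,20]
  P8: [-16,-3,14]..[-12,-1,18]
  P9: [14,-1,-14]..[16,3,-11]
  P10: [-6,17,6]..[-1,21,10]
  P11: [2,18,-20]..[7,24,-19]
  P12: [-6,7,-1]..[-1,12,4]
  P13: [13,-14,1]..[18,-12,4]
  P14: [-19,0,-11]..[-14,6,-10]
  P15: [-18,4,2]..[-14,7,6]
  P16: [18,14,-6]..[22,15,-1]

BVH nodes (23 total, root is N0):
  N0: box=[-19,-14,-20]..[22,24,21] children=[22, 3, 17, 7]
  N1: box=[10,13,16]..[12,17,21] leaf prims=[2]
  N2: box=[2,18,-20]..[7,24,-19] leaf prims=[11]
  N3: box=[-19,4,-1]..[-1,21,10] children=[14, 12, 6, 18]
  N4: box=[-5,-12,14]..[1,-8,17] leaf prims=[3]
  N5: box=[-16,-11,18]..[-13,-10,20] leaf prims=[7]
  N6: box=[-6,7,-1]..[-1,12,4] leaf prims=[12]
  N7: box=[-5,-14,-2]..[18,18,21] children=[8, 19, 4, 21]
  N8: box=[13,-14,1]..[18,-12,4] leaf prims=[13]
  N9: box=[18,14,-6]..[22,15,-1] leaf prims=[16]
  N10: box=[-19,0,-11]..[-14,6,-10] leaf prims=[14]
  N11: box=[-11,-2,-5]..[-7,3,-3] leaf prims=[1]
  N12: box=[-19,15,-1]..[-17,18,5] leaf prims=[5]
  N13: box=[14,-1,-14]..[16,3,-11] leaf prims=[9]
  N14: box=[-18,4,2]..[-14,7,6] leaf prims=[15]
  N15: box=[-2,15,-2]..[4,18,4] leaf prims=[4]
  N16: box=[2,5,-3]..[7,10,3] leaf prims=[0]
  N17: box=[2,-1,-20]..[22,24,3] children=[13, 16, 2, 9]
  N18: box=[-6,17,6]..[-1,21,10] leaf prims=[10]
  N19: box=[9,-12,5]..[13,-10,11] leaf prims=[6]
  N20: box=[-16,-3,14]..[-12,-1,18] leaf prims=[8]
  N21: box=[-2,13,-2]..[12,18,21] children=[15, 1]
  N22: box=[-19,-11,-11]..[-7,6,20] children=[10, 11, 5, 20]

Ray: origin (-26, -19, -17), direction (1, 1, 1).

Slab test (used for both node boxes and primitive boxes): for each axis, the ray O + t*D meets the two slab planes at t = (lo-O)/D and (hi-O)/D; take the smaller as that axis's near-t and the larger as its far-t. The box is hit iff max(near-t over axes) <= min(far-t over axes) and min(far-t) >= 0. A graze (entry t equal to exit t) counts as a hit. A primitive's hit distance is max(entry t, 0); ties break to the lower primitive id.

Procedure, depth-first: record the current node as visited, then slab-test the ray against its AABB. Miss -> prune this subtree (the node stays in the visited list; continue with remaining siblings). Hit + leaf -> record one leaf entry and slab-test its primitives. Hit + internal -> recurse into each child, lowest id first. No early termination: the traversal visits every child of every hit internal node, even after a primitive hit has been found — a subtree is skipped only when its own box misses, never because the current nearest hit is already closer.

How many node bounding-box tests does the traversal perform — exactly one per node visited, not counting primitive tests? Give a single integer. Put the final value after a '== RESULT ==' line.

Trace the traversal:
N0 x:[7,48] y:[5,43] z:[-3,38] -> hit [7,38], descend [3, 7, 17, 22]
  N3 x:[7,25] y:[23,40] z:[16,27] -> hit [23,25], descend [6, 12, 14, 18]
    N6 x:[20,25] y:[26,31] z:[16,21] -> miss, prune
    N12 x:[7,9] y:[34,37] z:[16,22] -> miss, prune
    N14 x:[8,12] y:[23,26] z:[19,23] -> miss, prune
    N18 x:[20,25] y:[36,40] z:[23,27] -> miss, prune
  N7 x:[21,44] y:[5,37] z:[15,38] -> hit [21,37], descend [4, 8, 19, 21]
    N4 x:[21,27] y:[7,11] z:[31,34] -> miss, prune
    N8 x:[39,44] y:[5,7] z:[18,21] -> miss, prune
    N19 x:[35,39] y:[7,9] z:[22,28] -> miss, prune
    N21 x:[24,38] y:[32,37] z:[15,38] -> hit [32,37], descend [1, 15]
      N1 x:[36,38] y:[32,36] z:[33,38] -> hit [36,36] leaf, test {P2@t=36}
      N15 x:[24,30] y:[34,37] z:[15,21] -> miss, prune
  N17 x:[28,48] y:[18,43] z:[-3,20] -> miss, prune
  N22 x:[7,19] y:[8,25] z:[6,37] -> hit [8,19], descend [5, 10, 11, 20]
    N5 x:[10,13] y:[8,9] z:[35,37] -> miss, prune
    N10 x:[7,12] y:[19,25] z:[6,7] -> miss, prune
    N11 x:[15,19] y:[17,22] z:[12,14] -> miss, prune
    N20 x:[10,14] y:[16,18] z:[31,35] -> miss, prune

order=[0, 3, 6, 12, 14, 18, 7, 4, 8, 19, 21, 1, 15, 17, 22, 5, 10, 11, 20]  |boxes|=19  |leaves|=1  hit=P2

== RESULT ==
19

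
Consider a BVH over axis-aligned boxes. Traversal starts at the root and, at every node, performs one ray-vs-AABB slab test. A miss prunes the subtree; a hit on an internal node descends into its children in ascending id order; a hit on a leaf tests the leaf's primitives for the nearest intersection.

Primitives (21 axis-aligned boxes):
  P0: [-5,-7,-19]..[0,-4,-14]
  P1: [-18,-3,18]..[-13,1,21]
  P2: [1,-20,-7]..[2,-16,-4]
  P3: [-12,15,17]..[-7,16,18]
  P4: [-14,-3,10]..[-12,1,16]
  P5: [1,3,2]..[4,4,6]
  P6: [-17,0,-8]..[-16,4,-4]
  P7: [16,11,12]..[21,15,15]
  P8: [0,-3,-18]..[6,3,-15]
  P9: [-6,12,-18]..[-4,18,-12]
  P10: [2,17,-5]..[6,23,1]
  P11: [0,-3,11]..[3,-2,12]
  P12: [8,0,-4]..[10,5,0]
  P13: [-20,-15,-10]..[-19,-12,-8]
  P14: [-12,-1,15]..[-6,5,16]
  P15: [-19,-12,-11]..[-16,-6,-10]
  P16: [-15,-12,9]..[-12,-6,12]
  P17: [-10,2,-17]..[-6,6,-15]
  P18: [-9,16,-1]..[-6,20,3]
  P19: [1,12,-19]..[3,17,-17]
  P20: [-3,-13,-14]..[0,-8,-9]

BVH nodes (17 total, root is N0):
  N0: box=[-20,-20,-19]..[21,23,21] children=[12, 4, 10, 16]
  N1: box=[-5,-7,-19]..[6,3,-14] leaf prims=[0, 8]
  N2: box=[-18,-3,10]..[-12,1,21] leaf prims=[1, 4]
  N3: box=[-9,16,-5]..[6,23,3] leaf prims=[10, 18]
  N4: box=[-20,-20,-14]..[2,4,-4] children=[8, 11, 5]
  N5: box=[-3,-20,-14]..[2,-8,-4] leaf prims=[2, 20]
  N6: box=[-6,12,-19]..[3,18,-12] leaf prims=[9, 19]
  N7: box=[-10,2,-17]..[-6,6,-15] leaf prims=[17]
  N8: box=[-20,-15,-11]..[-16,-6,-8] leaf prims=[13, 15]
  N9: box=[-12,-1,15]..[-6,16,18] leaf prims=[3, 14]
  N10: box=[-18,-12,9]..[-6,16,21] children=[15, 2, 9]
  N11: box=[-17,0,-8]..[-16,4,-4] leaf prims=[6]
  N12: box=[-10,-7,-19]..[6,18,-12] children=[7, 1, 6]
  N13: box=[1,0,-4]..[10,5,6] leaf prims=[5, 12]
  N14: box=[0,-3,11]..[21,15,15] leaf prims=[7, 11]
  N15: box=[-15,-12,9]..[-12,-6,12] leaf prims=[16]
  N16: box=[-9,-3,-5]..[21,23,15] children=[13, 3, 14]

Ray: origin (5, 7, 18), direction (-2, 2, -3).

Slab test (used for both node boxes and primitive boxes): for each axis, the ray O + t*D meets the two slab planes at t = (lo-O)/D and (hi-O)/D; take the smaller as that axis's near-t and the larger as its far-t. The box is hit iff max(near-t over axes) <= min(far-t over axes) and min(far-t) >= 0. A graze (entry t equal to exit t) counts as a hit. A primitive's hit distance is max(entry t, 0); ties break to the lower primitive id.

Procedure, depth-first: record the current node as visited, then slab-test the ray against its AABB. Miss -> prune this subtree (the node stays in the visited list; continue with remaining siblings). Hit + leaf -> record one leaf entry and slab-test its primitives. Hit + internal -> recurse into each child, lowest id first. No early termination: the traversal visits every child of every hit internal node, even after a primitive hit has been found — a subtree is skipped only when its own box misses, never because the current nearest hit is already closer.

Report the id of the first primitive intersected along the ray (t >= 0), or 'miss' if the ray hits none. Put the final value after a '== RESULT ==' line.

Traverse from the root:
N0 x:[-8,25/2] y:[-27/2,8] z:[-1,37/3] -> hit [-1,8], descend [4, 10, 12, 16]
  N4 x:[3/2,25/2] y:[-27/2,-3/2] z:[22/3,32/3] -> miss, prune
  N10 x:[11/2,23/2] y:[-19/2,9/2] z:[-1,3] -> miss, prune
  N12 x:[-1/2,15/2] y:[-7,11/2] z:[10,37/3] -> miss, prune
  N16 x:[-8,7] y:[-5,8] z:[1,23/3] -> hit [1,7], descend [3, 13, 14]
    N3 x:[-1/2,7] y:[9/2,8] z:[5,23/3] -> hit [5,7] leaf, test {P10(miss), P18@t=11/2}
    N13 x:[-5/2,2] y:[-7/2,-1] z:[4,22/3] -> miss, prune
    N14 x:[-8,5/2] y:[-5,4] z:[1,7/3] -> hit [1,7/3] leaf, test {P7(miss), P11(miss)}

order=[0, 4, 10, 12, 16, 3, 13, 14]  |boxes|=8  |leaves|=2  hit=P18

== RESULT ==
18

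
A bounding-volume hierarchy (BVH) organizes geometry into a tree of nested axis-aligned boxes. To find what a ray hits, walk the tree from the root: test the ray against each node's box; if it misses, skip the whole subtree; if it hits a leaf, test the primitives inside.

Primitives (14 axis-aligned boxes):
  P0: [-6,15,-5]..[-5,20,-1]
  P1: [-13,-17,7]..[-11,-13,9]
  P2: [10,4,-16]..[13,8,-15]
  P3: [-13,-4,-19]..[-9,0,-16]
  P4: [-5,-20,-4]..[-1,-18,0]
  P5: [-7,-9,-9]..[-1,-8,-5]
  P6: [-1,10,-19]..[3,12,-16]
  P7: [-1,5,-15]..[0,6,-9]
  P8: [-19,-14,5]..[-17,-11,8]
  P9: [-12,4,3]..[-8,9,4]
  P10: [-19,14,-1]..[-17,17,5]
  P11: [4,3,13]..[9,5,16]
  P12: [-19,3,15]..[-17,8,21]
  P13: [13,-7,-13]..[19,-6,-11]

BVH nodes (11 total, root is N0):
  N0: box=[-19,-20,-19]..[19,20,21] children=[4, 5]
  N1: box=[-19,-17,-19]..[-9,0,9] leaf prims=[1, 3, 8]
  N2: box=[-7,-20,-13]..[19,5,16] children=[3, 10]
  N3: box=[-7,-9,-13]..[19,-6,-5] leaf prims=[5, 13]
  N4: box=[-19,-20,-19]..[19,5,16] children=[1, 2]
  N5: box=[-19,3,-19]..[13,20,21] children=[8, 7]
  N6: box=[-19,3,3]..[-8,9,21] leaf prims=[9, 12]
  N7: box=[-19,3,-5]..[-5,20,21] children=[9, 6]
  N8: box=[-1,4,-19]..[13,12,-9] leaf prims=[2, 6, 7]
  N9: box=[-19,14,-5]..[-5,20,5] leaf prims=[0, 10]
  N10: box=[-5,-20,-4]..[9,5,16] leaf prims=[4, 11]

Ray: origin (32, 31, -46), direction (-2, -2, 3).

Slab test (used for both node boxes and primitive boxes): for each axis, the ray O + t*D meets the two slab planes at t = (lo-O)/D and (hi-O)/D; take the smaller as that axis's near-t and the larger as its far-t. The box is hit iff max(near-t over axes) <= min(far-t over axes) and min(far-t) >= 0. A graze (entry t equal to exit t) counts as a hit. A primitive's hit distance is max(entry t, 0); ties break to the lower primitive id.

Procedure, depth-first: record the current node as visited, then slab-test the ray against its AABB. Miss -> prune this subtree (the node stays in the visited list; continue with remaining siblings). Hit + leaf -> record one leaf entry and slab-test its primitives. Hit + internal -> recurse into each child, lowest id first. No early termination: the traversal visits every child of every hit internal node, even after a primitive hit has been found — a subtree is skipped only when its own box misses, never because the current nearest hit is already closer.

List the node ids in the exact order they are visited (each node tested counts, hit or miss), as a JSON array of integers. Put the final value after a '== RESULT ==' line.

Trace the traversal:
N0 x:[13/2,51/2] y:[11/2,51/2] z:[9,67/3] -> hit [9,67/3], descend [4, 5]
  N4 x:[13/2,51/2] y:[13,51/2] z:[9,62/3] -> hit [13,62/3], descend [1, 2]
    N1 x:[41/2,51/2] y:[31/2,24] z:[9,55/3] -> miss, prune
    N2 x:[13/2,39/2] y:[13,51/2] z:[11,62/3] -> hit [13,39/2], descend [3, 10]
      N3 x:[13/2,39/2] y:[37/2,20] z:[11,41/3] -> miss, prune
      N10 x:[23/2,37/2] y:[13,51/2] z:[14,62/3] -> hit [14,37/2] leaf, test {P4(miss), P11(miss)}
  N5 x:[19/2,51/2] y:[11/2,14] z:[9,67/3] -> hit [19/2,14], descend [7, 8]
    N7 x:[37/2,51/2] y:[11/2,14] z:[41/3,67/3] -> miss, prune
    N8 x:[19/2,33/2] y:[19/2,27/2] z:[9,37/3] -> hit [19/2,37/3] leaf, test {P2(miss), P6(miss), P7(miss)}

Visited [0, 4, 1, 2, 3, 10, 5, 7, 8]. Tests: 9 box, 2 leaf. Nearest: miss.

== RESULT ==
[0, 4, 1, 2, 3, 10, 5, 7, 8]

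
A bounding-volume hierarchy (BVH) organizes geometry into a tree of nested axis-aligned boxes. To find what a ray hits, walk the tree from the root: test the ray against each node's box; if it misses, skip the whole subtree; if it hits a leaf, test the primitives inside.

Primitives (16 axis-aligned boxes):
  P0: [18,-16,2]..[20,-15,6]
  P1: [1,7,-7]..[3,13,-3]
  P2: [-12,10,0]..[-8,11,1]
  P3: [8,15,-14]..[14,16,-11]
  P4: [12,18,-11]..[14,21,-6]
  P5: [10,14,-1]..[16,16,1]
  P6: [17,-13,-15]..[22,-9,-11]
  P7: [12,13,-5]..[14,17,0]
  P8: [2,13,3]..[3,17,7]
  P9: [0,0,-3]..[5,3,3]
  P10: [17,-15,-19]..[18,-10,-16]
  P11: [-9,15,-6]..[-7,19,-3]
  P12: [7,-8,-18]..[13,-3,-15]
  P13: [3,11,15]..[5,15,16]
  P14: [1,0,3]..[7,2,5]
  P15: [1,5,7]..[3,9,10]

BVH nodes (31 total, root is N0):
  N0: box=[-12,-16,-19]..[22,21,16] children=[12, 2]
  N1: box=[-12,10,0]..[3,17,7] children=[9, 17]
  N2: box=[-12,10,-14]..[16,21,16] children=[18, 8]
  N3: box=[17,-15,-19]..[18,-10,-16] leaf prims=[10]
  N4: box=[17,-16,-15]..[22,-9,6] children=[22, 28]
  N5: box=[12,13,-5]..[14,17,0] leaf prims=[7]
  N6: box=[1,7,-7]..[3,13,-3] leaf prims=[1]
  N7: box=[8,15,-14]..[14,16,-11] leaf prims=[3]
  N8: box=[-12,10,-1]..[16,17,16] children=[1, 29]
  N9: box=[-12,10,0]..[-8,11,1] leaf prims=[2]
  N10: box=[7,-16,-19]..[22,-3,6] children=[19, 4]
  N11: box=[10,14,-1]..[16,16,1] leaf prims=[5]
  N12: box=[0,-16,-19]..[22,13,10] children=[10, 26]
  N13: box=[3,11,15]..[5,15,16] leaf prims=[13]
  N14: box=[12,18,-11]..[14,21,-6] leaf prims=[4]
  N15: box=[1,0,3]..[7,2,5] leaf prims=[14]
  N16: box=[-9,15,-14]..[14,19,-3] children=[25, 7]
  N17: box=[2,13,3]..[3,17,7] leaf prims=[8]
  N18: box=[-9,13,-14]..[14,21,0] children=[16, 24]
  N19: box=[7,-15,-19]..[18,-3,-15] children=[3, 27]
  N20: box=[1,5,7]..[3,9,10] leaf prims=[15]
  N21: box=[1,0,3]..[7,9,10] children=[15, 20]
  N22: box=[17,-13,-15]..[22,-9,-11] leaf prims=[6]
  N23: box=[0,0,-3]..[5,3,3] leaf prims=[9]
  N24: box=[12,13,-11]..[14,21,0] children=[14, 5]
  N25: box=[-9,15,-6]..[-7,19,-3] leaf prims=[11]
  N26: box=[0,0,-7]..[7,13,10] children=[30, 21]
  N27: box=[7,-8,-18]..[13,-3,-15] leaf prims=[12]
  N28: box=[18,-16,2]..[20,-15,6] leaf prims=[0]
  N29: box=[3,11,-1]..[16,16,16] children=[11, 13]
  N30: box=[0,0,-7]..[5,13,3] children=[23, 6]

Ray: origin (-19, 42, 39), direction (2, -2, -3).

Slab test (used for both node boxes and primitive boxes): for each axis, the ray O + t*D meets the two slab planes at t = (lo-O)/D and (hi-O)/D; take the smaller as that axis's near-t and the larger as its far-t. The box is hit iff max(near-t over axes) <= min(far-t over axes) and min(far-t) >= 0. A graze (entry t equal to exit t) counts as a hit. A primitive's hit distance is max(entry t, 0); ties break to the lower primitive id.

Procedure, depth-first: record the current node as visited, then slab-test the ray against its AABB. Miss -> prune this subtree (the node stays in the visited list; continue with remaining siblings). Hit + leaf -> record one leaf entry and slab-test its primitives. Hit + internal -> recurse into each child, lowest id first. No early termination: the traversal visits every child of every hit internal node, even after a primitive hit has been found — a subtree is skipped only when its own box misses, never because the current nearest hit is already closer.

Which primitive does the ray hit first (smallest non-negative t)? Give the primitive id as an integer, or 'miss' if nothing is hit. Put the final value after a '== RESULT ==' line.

Trace the traversal:
N0 x:[7/2,41/2] y:[21/2,29] z:[23/3,58/3] -> hit [21/2,58/3], descend [2, 12]
  N2 x:[7/2,35/2] y:[21/2,16] z:[23/3,53/3] -> hit [21/2,16], descend [8, 18]
    N8 x:[7/2,35/2] y:[25/2,16] z:[23/3,40/3] -> hit [25/2,40/3], descend [1, 29]
      N1 x:[7/2,11] y:[25/2,16] z:[32/3,13] -> miss, prune
      N29 x:[11,35/2] y:[13,31/2] z:[23/3,40/3] -> hit [13,40/3], descend [11, 13]
        N11 x:[29/2,35/2] y:[13,14] z:[38/3,40/3] -> miss, prune
        N13 x:[11,12] y:[27/2,31/2] z:[23/3,8] -> miss, prune
    N18 x:[5,33/2] y:[21/2,29/2] z:[13,53/3] -> hit [13,29/2], descend [16, 24]
      N16 x:[5,33/2] y:[23/2,27/2] z:[14,53/3] -> miss, prune
      N24 x:[31/2,33/2] y:[21/2,29/2] z:[13,50/3] -> miss, prune
  N12 x:[19/2,41/2] y:[29/2,29] z:[29/3,58/3] -> hit [29/2,58/3], descend [10, 26]
    N10 x:[13,41/2] y:[45/2,29] z:[11,58/3] -> miss, prune
    N26 x:[19/2,13] y:[29/2,21] z:[29/3,46/3] -> miss, prune

order=[0, 2, 8, 1, 29, 11, 13, 18, 16, 24, 12, 10, 26]  |boxes|=13  |leaves|=0  hit=miss

== RESULT ==
miss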